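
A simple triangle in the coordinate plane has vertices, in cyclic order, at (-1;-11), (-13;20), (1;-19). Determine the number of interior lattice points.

16

Using the shoelace formula, 2A = |[(-1)·20 − (-13)·(-11)] + [(-13)·(-19) − 1·20] + [1·(-11) − (-1)·(-19)]| = 34, so the area is 17.
Summing gcd(|Δx|,|Δy|) over the edges gives the boundary count: gcd(12,31) + gcd(14,39) + gcd(2,8) = 1+1+2 = 4.
By Pick's theorem A = I + B/2 − 1, so I = 17 − 4/2 + 1 = 16.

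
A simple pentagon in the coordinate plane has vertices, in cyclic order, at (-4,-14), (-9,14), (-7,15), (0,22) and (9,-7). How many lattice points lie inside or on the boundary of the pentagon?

The shoelace formula gives twice the area as |[(-4)·14 − (-9)·(-14)] + [(-9)·15 − (-7)·14] + [(-7)·22 − 0·15] + [0·(-7) − 9·22] + [9·(-14) − (-4)·(-7)]| = 725, so the area is 362.5.
Summing gcd(|Δx|,|Δy|) over the edges gives the boundary count: gcd(5,28) + gcd(2,1) + gcd(7,7) + gcd(9,29) + gcd(13,7) = 1+1+7+1+1 = 11.
Pick's theorem gives I = A − B/2 + 1 = 362.5 − 11/2 + 1 = 358, so the closed region contains I + B = 358 + 11 = 369 lattice points.

369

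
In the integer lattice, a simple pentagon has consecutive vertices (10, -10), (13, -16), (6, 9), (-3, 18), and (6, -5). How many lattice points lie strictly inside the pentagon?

By the shoelace formula, twice the signed area is |[10·(-16) − 13·(-10)] + [13·9 − 6·(-16)] + [6·18 − (-3)·9] + [(-3)·(-5) − 6·18] + [6·(-10) − 10·(-5)]| = 215, so the area is 107.5.
Along each edge there are gcd(|Δx|,|Δy|)+1 lattice points, so counting each shared vertex once the boundary has gcd(3,6) + gcd(7,25) + gcd(9,9) + gcd(9,23) + gcd(4,5) = 3+1+9+1+1 = 15.
By Pick's theorem A = I + B/2 − 1, so I = 107.5 − 15/2 + 1 = 101.

101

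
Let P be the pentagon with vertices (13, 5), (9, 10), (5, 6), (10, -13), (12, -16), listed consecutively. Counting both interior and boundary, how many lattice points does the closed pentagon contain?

119

By the shoelace formula, twice the signed area is |(13·10 − 9·5) + (9·6 − 5·10) + (5·(-13) − 10·6) + (10·(-16) − 12·(-13)) + (12·5 − 13·(-16))| = 228, so the area is 114.
Summing gcd(|Δx|,|Δy|) over the edges gives the boundary count: gcd(4,5) + gcd(4,4) + gcd(5,19) + gcd(2,3) + gcd(1,21) = 1+4+1+1+1 = 8.
Pick's theorem gives I = A − B/2 + 1 = 114 − 8/2 + 1 = 111, so the closed region contains I + B = 111 + 8 = 119 lattice points.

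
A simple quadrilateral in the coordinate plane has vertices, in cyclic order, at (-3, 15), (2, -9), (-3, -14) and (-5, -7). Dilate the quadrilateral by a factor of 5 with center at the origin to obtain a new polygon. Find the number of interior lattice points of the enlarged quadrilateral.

2516

By the shoelace formula, twice the signed area is |((-3)·(-9) − 2·15) + (2·(-14) − (-3)·(-9)) + ((-3)·(-7) − (-5)·(-14)) + ((-5)·15 − (-3)·(-7))| = 203, so the area is 203/2.
The number of boundary lattice points is Σ gcd(|Δx|,|Δy|) = gcd(5,24) + gcd(5,5) + gcd(2,7) + gcd(2,22) = 1+5+1+2 = 9.
Scaling by 5 multiplies the area by 5² = 25 (so the new area is 5075/2) and multiplies the boundary lattice-point count by 5, giving 45.
By Pick's theorem, the interior count of the dilated polygon is 5075/2 − 45/2 + 1 = 2516.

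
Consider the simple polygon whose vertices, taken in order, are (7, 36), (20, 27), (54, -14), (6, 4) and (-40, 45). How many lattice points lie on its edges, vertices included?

10

The number of boundary lattice points is Σ gcd(|Δx|,|Δy|) = gcd(13,9) + gcd(34,41) + gcd(48,18) + gcd(46,41) + gcd(47,9) = 1+1+6+1+1 = 10.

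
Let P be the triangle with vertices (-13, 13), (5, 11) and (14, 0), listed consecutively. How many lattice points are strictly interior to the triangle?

89

By the shoelace formula, twice the signed area is |[(-13)·11 − 5·13] + [5·0 − 14·11] + [14·13 − (-13)·0]| = 180, so the area is 90.
The number of boundary lattice points is Σ gcd(|Δx|,|Δy|) = gcd(18,2) + gcd(9,11) + gcd(27,13) = 2+1+1 = 4.
By Pick's theorem A = I + B/2 − 1, so I = 90 − 4/2 + 1 = 89.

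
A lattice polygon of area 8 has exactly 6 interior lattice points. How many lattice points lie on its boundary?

6

Pick's theorem gives A = I + B/2 − 1, so B = 2(A − I + 1) = 2(8 − 6 + 1) = 6.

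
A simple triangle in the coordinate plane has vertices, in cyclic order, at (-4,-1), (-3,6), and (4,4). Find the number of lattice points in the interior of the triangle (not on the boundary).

25

The shoelace formula gives twice the area as |[(-4)·6 − (-3)·(-1)] + [(-3)·4 − 4·6] + [4·(-1) − (-4)·4]| = 51, so the area is 25.5.
The number of boundary lattice points is Σ gcd(|Δx|,|Δy|) = gcd(1,7) + gcd(7,2) + gcd(8,5) = 1+1+1 = 3.
By Pick's theorem A = I + B/2 − 1, so I = 25.5 − 3/2 + 1 = 25.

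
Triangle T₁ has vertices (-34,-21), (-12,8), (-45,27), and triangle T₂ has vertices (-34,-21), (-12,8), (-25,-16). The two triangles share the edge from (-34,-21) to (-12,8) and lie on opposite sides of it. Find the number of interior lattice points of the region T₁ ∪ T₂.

The union is the simple quadrilateral with vertices (-34,-21), (-45,27), (-12,8), (-25,-16) in order.
Using the shoelace formula, 2A = |[(-34)·27 − (-45)·(-21)] + [(-45)·8 − (-12)·27] + [(-12)·(-16) − (-25)·8] + [(-25)·(-21) − (-34)·(-16)]| = 1526, so the area is 763.
Summing gcd(|Δx|,|Δy|) over the edges gives the boundary count: gcd(11,48) + gcd(33,19) + gcd(13,24) + gcd(9,5) = 1+1+1+1 = 4.
By Pick's theorem I = A − B/2 + 1 = 763 − 4/2 + 1 = 762.

762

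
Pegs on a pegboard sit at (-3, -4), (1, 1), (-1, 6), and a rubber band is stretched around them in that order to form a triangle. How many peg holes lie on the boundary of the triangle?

4

The number of boundary lattice points is Σ gcd(|Δx|,|Δy|) = gcd(4,5) + gcd(2,5) + gcd(2,10) = 1+1+2 = 4.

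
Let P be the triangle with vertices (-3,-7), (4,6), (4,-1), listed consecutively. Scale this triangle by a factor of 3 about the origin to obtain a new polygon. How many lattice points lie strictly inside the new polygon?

Using the shoelace formula, 2A = |[(-3)·6 − 4·(-7)] + [4·(-1) − 4·6] + [4·(-7) − (-3)·(-1)]| = 49, so the area is 24.5.
The number of boundary lattice points is Σ gcd(|Δx|,|Δy|) = gcd(7,13) + gcd(0,7) + gcd(7,6) = 1+7+1 = 9.
Scaling by 3 multiplies the area by 3² = 9 (so the new area is 441/2) and multiplies the boundary lattice-point count by 3, giving 27.
By Pick's theorem, the interior count of the dilated polygon is 441/2 − 27/2 + 1 = 208.

208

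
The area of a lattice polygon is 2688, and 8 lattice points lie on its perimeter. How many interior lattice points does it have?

2685

From Pick's theorem, I = A − B/2 + 1 = 2688 − 8/2 + 1 = 2685.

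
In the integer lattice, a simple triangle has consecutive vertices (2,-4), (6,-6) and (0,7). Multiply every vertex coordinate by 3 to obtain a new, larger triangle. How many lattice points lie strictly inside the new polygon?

The shoelace formula gives twice the area as |(2·(-6) − 6·(-4)) + (6·7 − 0·(-6)) + (0·(-4) − 2·7)| = 40, so the area is 20.
Summing gcd(|Δx|,|Δy|) over the edges gives the boundary count: gcd(4,2) + gcd(6,13) + gcd(2,11) = 2+1+1 = 4.
Scaling by 3 multiplies the area by 3² = 9 (so the new area is 180) and multiplies the boundary lattice-point count by 3, giving 12.
By Pick's theorem, the interior count of the dilated polygon is 180 − 12/2 + 1 = 175.

175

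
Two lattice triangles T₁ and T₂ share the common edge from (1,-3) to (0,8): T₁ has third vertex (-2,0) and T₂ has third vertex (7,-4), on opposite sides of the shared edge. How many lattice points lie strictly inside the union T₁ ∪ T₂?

The union is the simple quadrilateral with vertices (1,-3), (-2,0), (0,8), (7,-4) in order.
Using the shoelace formula, 2A = |(1·0 − (-2)·(-3)) + ((-2)·8 − 0·0) + (0·(-4) − 7·8) + (7·(-3) − 1·(-4))| = 95, so the area is 47.5.
Along each edge there are gcd(|Δx|,|Δy|)+1 lattice points, so counting each shared vertex once the boundary has gcd(3,3) + gcd(2,8) + gcd(7,12) + gcd(6,1) = 3+2+1+1 = 7.
By Pick's theorem I = A − B/2 + 1 = 47.5 − 7/2 + 1 = 45.

45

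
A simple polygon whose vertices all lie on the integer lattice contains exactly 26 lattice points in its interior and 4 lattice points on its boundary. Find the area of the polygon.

By Pick's theorem, A = I + B/2 − 1 = 26 + 4/2 − 1 = 27.

27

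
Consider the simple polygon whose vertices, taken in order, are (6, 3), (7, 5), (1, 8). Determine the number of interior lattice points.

4

Using the shoelace formula, 2A = |(6·5 − 7·3) + (7·8 − 1·5) + (1·3 − 6·8)| = 15, so the area is 7.5.
Summing gcd(|Δx|,|Δy|) over the edges gives the boundary count: gcd(1,2) + gcd(6,3) + gcd(5,5) = 1+3+5 = 9.
By Pick's theorem A = I + B/2 − 1, so I = 7.5 − 9/2 + 1 = 4.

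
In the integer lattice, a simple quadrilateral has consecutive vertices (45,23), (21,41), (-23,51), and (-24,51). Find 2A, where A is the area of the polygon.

The shoelace formula gives twice the area as |(45·41 − 21·23) + (21·51 − (-23)·41) + ((-23)·51 − (-24)·51) + ((-24)·23 − 45·51)| = 580, so the area is 290.

580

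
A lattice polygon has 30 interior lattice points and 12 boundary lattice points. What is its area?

By Pick's theorem, A = I + B/2 − 1 = 30 + 12/2 − 1 = 35.

35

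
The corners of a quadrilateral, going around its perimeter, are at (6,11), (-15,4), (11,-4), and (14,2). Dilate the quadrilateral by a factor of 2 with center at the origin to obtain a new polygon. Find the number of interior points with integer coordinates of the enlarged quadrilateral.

838

The shoelace formula gives twice the area as |[6·4 − (-15)·11] + [(-15)·(-4) − 11·4] + [11·2 − 14·(-4)] + [14·11 − 6·2]| = 425, so the area is 212.5.
Summing gcd(|Δx|,|Δy|) over the edges gives the boundary count: gcd(21,7) + gcd(26,8) + gcd(3,6) + gcd(8,9) = 7+2+3+1 = 13.
Scaling by 2 multiplies the area by 2² = 4 (so the new area is 850) and multiplies the boundary lattice-point count by 2, giving 26.
By Pick's theorem, the interior count of the dilated polygon is 850 − 26/2 + 1 = 838.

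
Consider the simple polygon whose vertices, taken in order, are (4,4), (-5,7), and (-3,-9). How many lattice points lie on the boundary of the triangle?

Along each edge there are gcd(|Δx|,|Δy|)+1 lattice points, so counting each shared vertex once the boundary has gcd(9,3) + gcd(2,16) + gcd(7,13) = 3+2+1 = 6.

6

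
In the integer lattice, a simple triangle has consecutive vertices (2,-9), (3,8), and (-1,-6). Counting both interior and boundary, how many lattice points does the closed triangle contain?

By the shoelace formula, twice the signed area is |[2·8 − 3·(-9)] + [3·(-6) − (-1)·8] + [(-1)·(-9) − 2·(-6)]| = 54, so the area is 27.
The number of boundary lattice points is Σ gcd(|Δx|,|Δy|) = gcd(1,17) + gcd(4,14) + gcd(3,3) = 1+2+3 = 6.
Pick's theorem gives I = A − B/2 + 1 = 27 − 6/2 + 1 = 25, so the closed region contains I + B = 25 + 6 = 31 lattice points.

31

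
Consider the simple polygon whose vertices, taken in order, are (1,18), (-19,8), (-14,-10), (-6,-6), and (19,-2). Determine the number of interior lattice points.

The shoelace formula gives twice the area as |(1·8 − (-19)·18) + ((-19)·(-10) − (-14)·8) + ((-14)·(-6) − (-6)·(-10)) + ((-6)·(-2) − 19·(-6)) + (19·18 − 1·(-2))| = 1146, so the area is 573.
The number of boundary lattice points is Σ gcd(|Δx|,|Δy|) = gcd(20,10) + gcd(5,18) + gcd(8,4) + gcd(25,4) + gcd(18,20) = 10+1+4+1+2 = 18.
Pick's theorem gives I = A − B/2 + 1 = 573 − 18/2 + 1 = 565.

565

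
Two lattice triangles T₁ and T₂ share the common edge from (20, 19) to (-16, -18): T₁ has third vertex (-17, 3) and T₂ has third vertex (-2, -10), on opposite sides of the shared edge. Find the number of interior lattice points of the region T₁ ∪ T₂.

The union is the simple quadrilateral with vertices (20, 19), (-17, 3), (-16, -18), (-2, -10) in order.
The shoelace formula gives twice the area as |[20·3 − (-17)·19] + [(-17)·(-18) − (-16)·3] + [(-16)·(-10) − (-2)·(-18)] + [(-2)·19 − 20·(-10)]| = 1023, so the area is 511.5.
The number of boundary lattice points is Σ gcd(|Δx|,|Δy|) = gcd(37,16) + gcd(1,21) + gcd(14,8) + gcd(22,29) = 1+1+2+1 = 5.
By Pick's theorem I = A − B/2 + 1 = 511.5 − 5/2 + 1 = 510.

510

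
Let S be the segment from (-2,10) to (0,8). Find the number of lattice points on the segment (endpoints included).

3

The number of lattice points on a segment between lattice points is gcd(|Δx|,|Δy|) + 1 = gcd(2,2) + 1 = 2 + 1 = 3.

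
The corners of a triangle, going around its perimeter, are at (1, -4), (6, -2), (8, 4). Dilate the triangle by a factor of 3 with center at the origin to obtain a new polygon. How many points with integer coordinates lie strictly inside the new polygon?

112

By the shoelace formula, twice the signed area is |[1·(-2) − 6·(-4)] + [6·4 − 8·(-2)] + [8·(-4) − 1·4]| = 26, so the area is 13.
Along each edge there are gcd(|Δx|,|Δy|)+1 lattice points, so counting each shared vertex once the boundary has gcd(5,2) + gcd(2,6) + gcd(7,8) = 1+2+1 = 4.
Scaling by 3 multiplies the area by 3² = 9 (so the new area is 117) and multiplies the boundary lattice-point count by 3, giving 12.
By Pick's theorem, the interior count of the dilated polygon is 117 − 12/2 + 1 = 112.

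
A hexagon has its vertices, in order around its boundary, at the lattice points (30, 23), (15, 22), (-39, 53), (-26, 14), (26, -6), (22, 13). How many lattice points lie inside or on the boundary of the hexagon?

1601

The shoelace formula gives twice the area as |[30·22 − 15·23] + [15·53 − (-39)·22] + [(-39)·14 − (-26)·53] + [(-26)·(-6) − 26·14] + [26·13 − 22·(-6)] + [22·23 − 30·13]| = 3178, so the area is 1589.
Summing gcd(|Δx|,|Δy|) over the edges gives the boundary count: gcd(15,1) + gcd(54,31) + gcd(13,39) + gcd(52,20) + gcd(4,19) + gcd(8,10) = 1+1+13+4+1+2 = 22.
Pick's theorem gives I = A − B/2 + 1 = 1589 − 22/2 + 1 = 1579, so the closed region contains I + B = 1579 + 22 = 1601 lattice points.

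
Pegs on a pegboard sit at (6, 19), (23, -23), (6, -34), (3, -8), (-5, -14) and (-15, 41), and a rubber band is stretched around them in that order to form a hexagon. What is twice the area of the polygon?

Using the shoelace formula, 2A = |(6·(-23) − 23·19) + (23·(-34) − 6·(-23)) + (6·(-8) − 3·(-34)) + (3·(-14) − (-5)·(-8)) + ((-5)·41 − (-15)·(-14)) + ((-15)·19 − 6·41)| = 2193, so the area is 2193/2.

2193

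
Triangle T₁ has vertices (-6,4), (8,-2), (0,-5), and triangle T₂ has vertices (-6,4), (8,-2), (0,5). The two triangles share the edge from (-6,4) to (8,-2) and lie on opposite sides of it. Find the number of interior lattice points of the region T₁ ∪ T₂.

The union is the simple quadrilateral with vertices (-6,4), (0,-5), (8,-2), (0,5) in order.
By the shoelace formula, twice the signed area is |((-6)·(-5) − 0·4) + (0·(-2) − 8·(-5)) + (8·5 − 0·(-2)) + (0·4 − (-6)·5)| = 140, so the area is 70.
Along each edge there are gcd(|Δx|,|Δy|)+1 lattice points, so counting each shared vertex once the boundary has gcd(6,9) + gcd(8,3) + gcd(8,7) + gcd(6,1) = 3+1+1+1 = 6.
By Pick's theorem I = A − B/2 + 1 = 70 − 6/2 + 1 = 68.

68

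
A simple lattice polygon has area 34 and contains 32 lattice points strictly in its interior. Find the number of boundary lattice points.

6

Pick's theorem gives A = I + B/2 − 1, so B = 2(A − I + 1) = 2(34 − 32 + 1) = 6.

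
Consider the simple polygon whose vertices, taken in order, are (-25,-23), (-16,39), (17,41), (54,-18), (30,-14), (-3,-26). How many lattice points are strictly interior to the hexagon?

The shoelace formula gives twice the area as |[(-25)·39 − (-16)·(-23)] + [(-16)·41 − 17·39] + [17·(-18) − 54·41] + [54·(-14) − 30·(-18)] + [30·(-26) − (-3)·(-14)] + [(-3)·(-23) − (-25)·(-26)]| = 6801, so the area is 3400.5.
Summing gcd(|Δx|,|Δy|) over the edges gives the boundary count: gcd(9,62) + gcd(33,2) + gcd(37,59) + gcd(24,4) + gcd(33,12) + gcd(22,3) = 1+1+1+4+3+1 = 11.
Pick's theorem gives I = A − B/2 + 1 = 3400.5 − 11/2 + 1 = 3396.

3396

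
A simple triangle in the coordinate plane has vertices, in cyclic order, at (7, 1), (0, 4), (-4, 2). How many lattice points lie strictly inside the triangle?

The shoelace formula gives twice the area as |(7·4 − 0·1) + (0·2 − (-4)·4) + ((-4)·1 − 7·2)| = 26, so the area is 13.
Along each edge there are gcd(|Δx|,|Δy|)+1 lattice points, so counting each shared vertex once the boundary has gcd(7,3) + gcd(4,2) + gcd(11,1) = 1+2+1 = 4.
By Pick's theorem A = I + B/2 − 1, so I = 13 − 4/2 + 1 = 12.

12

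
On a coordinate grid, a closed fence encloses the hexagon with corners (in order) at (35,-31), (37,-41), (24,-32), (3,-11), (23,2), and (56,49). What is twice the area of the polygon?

The shoelace formula gives twice the area as |[35·(-41) − 37·(-31)] + [37·(-32) − 24·(-41)] + [24·(-11) − 3·(-32)] + [3·2 − 23·(-11)] + [23·49 − 56·2] + [56·(-31) − 35·49]| = 2833, so the area is 2833/2.

2833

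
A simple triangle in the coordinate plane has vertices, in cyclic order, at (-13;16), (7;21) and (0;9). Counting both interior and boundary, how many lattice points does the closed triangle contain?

The shoelace formula gives twice the area as |[(-13)·21 − 7·16] + [7·9 − 0·21] + [0·16 − (-13)·9]| = 205, so the area is 102.5.
Summing gcd(|Δx|,|Δy|) over the edges gives the boundary count: gcd(20,5) + gcd(7,12) + gcd(13,7) = 5+1+1 = 7.
Pick's theorem gives I = A − B/2 + 1 = 102.5 − 7/2 + 1 = 100, so the closed region contains I + B = 100 + 7 = 107 lattice points.

107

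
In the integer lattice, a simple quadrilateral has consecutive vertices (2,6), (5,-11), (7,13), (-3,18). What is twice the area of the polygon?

201

The shoelace formula gives twice the area as |(2·(-11) − 5·6) + (5·13 − 7·(-11)) + (7·18 − (-3)·13) + ((-3)·6 − 2·18)| = 201, so the area is 201/2.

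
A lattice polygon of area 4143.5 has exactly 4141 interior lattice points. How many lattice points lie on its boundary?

7

Pick's theorem gives A = I + B/2 − 1, so B = 2(A − I + 1) = 2(4143.5 − 4141 + 1) = 7.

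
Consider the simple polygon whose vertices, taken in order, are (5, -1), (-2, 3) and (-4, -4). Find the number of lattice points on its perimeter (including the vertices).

Along each edge there are gcd(|Δx|,|Δy|)+1 lattice points, so counting each shared vertex once the boundary has gcd(7,4) + gcd(2,7) + gcd(9,3) = 1+1+3 = 5.

5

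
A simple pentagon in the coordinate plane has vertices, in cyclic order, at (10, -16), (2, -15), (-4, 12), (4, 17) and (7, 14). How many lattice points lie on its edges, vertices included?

Along each edge there are gcd(|Δx|,|Δy|)+1 lattice points, so counting each shared vertex once the boundary has gcd(8,1) + gcd(6,27) + gcd(8,5) + gcd(3,3) + gcd(3,30) = 1+3+1+3+3 = 11.

11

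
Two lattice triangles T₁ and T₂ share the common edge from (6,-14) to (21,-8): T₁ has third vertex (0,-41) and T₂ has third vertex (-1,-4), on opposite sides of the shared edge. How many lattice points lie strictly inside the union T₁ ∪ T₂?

The union is the simple quadrilateral with vertices (6,-14), (0,-41), (21,-8), (-1,-4) in order.
By the shoelace formula, twice the signed area is |[6·(-41) − 0·(-14)] + [0·(-8) − 21·(-41)] + [21·(-4) − (-1)·(-8)] + [(-1)·(-14) − 6·(-4)]| = 561, so the area is 280.5.
Summing gcd(|Δx|,|Δy|) over the edges gives the boundary count: gcd(6,27) + gcd(21,33) + gcd(22,4) + gcd(7,10) = 3+3+2+1 = 9.
By Pick's theorem I = A − B/2 + 1 = 280.5 − 9/2 + 1 = 277.

277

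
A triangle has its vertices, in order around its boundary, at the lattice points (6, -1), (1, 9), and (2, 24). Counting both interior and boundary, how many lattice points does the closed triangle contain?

Using the shoelace formula, 2A = |[6·9 − 1·(-1)] + [1·24 − 2·9] + [2·(-1) − 6·24]| = 85, so the area is 42.5.
The number of boundary lattice points is Σ gcd(|Δx|,|Δy|) = gcd(5,10) + gcd(1,15) + gcd(4,25) = 5+1+1 = 7.
Pick's theorem gives I = A − B/2 + 1 = 42.5 − 7/2 + 1 = 40, so the closed region contains I + B = 40 + 7 = 47 lattice points.

47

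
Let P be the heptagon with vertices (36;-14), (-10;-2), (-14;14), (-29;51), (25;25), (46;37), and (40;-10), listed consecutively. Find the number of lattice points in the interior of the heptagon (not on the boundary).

The shoelace formula gives twice the area as |(36·(-2) − (-10)·(-14)) + ((-10)·14 − (-14)·(-2)) + ((-14)·51 − (-29)·14) + ((-29)·25 − 25·51) + (25·37 − 46·25) + (46·(-10) − 40·37) + (40·(-14) − 36·(-10))| = 5053, so the area is 5053/2.
Along each edge there are gcd(|Δx|,|Δy|)+1 lattice points, so counting each shared vertex once the boundary has gcd(46,12) + gcd(4,16) + gcd(15,37) + gcd(54,26) + gcd(21,12) + gcd(6,47) + gcd(4,4) = 2+4+1+2+3+1+4 = 17.
Pick's theorem gives I = A − B/2 + 1 = 5053/2 − 17/2 + 1 = 2519.

2519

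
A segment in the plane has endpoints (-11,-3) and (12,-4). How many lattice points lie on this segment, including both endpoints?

2

The number of lattice points on a segment between lattice points is gcd(|Δx|,|Δy|) + 1 = gcd(23,1) + 1 = 1 + 1 = 2.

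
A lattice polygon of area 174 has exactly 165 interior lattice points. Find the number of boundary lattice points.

20

Pick's theorem gives A = I + B/2 − 1, so B = 2(A − I + 1) = 2(174 − 165 + 1) = 20.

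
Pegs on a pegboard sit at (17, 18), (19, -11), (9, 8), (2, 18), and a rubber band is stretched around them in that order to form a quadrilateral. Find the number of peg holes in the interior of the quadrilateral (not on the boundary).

The shoelace formula gives twice the area as |(17·(-11) − 19·18) + (19·8 − 9·(-11)) + (9·18 − 2·8) + (2·18 − 17·18)| = 402, so the area is 201.
The number of boundary lattice points is Σ gcd(|Δx|,|Δy|) = gcd(2,29) + gcd(10,19) + gcd(7,10) + gcd(15,0) = 1+1+1+15 = 18.
By Pick's theorem A = I + B/2 − 1, so I = 201 − 18/2 + 1 = 193.

193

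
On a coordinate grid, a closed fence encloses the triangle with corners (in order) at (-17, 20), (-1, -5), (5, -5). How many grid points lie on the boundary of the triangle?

The number of boundary lattice points is Σ gcd(|Δx|,|Δy|) = gcd(16,25) + gcd(6,0) + gcd(22,25) = 1+6+1 = 8.

8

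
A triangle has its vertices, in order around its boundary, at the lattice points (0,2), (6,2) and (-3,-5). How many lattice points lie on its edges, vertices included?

8

The number of boundary lattice points is Σ gcd(|Δx|,|Δy|) = gcd(6,0) + gcd(9,7) + gcd(3,7) = 6+1+1 = 8.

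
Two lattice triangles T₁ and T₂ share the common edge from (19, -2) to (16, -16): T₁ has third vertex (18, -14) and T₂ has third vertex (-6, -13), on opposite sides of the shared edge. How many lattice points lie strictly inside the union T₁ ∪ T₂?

168

The union is the simple quadrilateral with vertices (19, -2), (18, -14), (16, -16), (-6, -13) in order.
The shoelace formula gives twice the area as |(19·(-14) − 18·(-2)) + (18·(-16) − 16·(-14)) + (16·(-13) − (-6)·(-16)) + ((-6)·(-2) − 19·(-13))| = 339, so the area is 339/2.
Summing gcd(|Δx|,|Δy|) over the edges gives the boundary count: gcd(1,12) + gcd(2,2) + gcd(22,3) + gcd(25,11) = 1+2+1+1 = 5.
By Pick's theorem I = A − B/2 + 1 = 339/2 − 5/2 + 1 = 168.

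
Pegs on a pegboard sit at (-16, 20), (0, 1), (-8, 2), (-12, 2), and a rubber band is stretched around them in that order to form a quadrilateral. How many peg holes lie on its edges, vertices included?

The number of boundary lattice points is Σ gcd(|Δx|,|Δy|) = gcd(16,19) + gcd(8,1) + gcd(4,0) + gcd(4,18) = 1+1+4+2 = 8.

8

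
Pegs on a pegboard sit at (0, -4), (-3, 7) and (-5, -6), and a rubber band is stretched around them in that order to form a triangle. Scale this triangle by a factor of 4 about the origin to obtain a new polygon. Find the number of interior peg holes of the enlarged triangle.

483

Using the shoelace formula, 2A = |(0·7 − (-3)·(-4)) + ((-3)·(-6) − (-5)·7) + ((-5)·(-4) − 0·(-6))| = 61, so the area is 61/2.
Summing gcd(|Δx|,|Δy|) over the edges gives the boundary count: gcd(3,11) + gcd(2,13) + gcd(5,2) = 1+1+1 = 3.
Scaling by 4 multiplies the area by 4² = 16 (so the new area is 488) and multiplies the boundary lattice-point count by 4, giving 12.
By Pick's theorem, the interior count of the dilated polygon is 488 − 12/2 + 1 = 483.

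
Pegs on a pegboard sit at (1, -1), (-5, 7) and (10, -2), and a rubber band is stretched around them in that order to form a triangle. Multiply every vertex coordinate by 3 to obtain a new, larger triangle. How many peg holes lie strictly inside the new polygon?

The shoelace formula gives twice the area as |[1·7 − (-5)·(-1)] + [(-5)·(-2) − 10·7] + [10·(-1) − 1·(-2)]| = 66, so the area is 33.
Summing gcd(|Δx|,|Δy|) over the edges gives the boundary count: gcd(6,8) + gcd(15,9) + gcd(9,1) = 2+3+1 = 6.
Scaling by 3 multiplies the area by 3² = 9 (so the new area is 297) and multiplies the boundary lattice-point count by 3, giving 18.
By Pick's theorem, the interior count of the dilated polygon is 297 − 18/2 + 1 = 289.

289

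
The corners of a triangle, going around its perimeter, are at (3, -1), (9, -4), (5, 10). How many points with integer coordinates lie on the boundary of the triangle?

The number of boundary lattice points is Σ gcd(|Δx|,|Δy|) = gcd(6,3) + gcd(4,14) + gcd(2,11) = 3+2+1 = 6.

6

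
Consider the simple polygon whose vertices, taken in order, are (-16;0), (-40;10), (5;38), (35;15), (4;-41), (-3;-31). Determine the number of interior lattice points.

The shoelace formula gives twice the area as |((-16)·10 − (-40)·0) + ((-40)·38 − 5·10) + (5·15 − 35·38) + (35·(-41) − 4·15) + (4·(-31) − (-3)·(-41)) + ((-3)·0 − (-16)·(-31))| = 5223, so the area is 2611.5.
Along each edge there are gcd(|Δx|,|Δy|)+1 lattice points, so counting each shared vertex once the boundary has gcd(24,10) + gcd(45,28) + gcd(30,23) + gcd(31,56) + gcd(7,10) + gcd(13,31) = 2+1+1+1+1+1 = 7.
Pick's theorem gives I = A − B/2 + 1 = 2611.5 − 7/2 + 1 = 2609.

2609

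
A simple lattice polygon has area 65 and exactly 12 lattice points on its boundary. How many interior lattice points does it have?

Pick's theorem A = I + B/2 − 1 rearranges to I = A − B/2 + 1 = 65 − 12/2 + 1 = 60.

60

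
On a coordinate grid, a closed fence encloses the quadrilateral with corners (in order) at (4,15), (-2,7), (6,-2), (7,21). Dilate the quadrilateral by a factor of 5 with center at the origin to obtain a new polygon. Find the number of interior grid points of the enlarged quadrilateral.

By the shoelace formula, twice the signed area is |[4·7 − (-2)·15] + [(-2)·(-2) − 6·7] + [6·21 − 7·(-2)] + [7·15 − 4·21]| = 181, so the area is 90.5.
Summing gcd(|Δx|,|Δy|) over the edges gives the boundary count: gcd(6,8) + gcd(8,9) + gcd(1,23) + gcd(3,6) = 2+1+1+3 = 7.
Scaling by 5 multiplies the area by 5² = 25 (so the new area is 2262.5) and multiplies the boundary lattice-point count by 5, giving 35.
By Pick's theorem, the interior count of the dilated polygon is 2262.5 − 35/2 + 1 = 2246.

2246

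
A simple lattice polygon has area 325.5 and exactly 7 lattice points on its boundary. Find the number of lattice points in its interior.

323

From Pick's theorem, I = A − B/2 + 1 = 325.5 − 7/2 + 1 = 323.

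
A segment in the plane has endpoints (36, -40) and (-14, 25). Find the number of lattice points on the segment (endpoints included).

The number of lattice points on a segment between lattice points is gcd(|Δx|,|Δy|) + 1 = gcd(50,65) + 1 = 5 + 1 = 6.

6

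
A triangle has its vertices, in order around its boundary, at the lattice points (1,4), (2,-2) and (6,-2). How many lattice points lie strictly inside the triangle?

The shoelace formula gives twice the area as |[1·(-2) − 2·4] + [2·(-2) − 6·(-2)] + [6·4 − 1·(-2)]| = 24, so the area is 12.
Along each edge there are gcd(|Δx|,|Δy|)+1 lattice points, so counting each shared vertex once the boundary has gcd(1,6) + gcd(4,0) + gcd(5,6) = 1+4+1 = 6.
By Pick's theorem A = I + B/2 − 1, so I = 12 − 6/2 + 1 = 10.

10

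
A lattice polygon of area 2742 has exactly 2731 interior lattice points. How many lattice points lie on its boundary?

Pick's theorem gives A = I + B/2 − 1, so B = 2(A − I + 1) = 2(2742 − 2731 + 1) = 24.

24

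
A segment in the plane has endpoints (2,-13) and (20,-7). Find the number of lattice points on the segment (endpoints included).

7

The number of lattice points on a segment between lattice points is gcd(|Δx|,|Δy|) + 1 = gcd(18,6) + 1 = 6 + 1 = 7.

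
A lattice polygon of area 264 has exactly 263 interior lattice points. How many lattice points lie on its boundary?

Pick's theorem gives A = I + B/2 − 1, so B = 2(A − I + 1) = 2(264 − 263 + 1) = 4.

4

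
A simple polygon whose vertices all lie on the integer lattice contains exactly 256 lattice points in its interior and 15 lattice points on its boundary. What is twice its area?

By Pick's theorem, A = I + B/2 − 1 = 256 + 15/2 − 1 = 525/2.
Hence 2A = 525.

525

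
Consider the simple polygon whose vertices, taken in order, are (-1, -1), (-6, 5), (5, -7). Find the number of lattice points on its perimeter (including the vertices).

8

Summing gcd(|Δx|,|Δy|) over the edges gives the boundary count: gcd(5,6) + gcd(11,12) + gcd(6,6) = 1+1+6 = 8.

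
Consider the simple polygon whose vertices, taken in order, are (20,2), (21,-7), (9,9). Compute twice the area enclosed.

By the shoelace formula, twice the signed area is |(20·(-7) − 21·2) + (21·9 − 9·(-7)) + (9·2 − 20·9)| = 92, so the area is 46.

92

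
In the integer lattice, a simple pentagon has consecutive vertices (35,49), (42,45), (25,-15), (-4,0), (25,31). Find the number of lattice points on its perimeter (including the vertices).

6

Along each edge there are gcd(|Δx|,|Δy|)+1 lattice points, so counting each shared vertex once the boundary has gcd(7,4) + gcd(17,60) + gcd(29,15) + gcd(29,31) + gcd(10,18) = 1+1+1+1+2 = 6.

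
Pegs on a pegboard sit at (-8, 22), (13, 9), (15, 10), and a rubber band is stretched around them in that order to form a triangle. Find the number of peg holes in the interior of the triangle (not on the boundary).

The shoelace formula gives twice the area as |[(-8)·9 − 13·22] + [13·10 − 15·9] + [15·22 − (-8)·10]| = 47, so the area is 47/2.
The number of boundary lattice points is Σ gcd(|Δx|,|Δy|) = gcd(21,13) + gcd(2,1) + gcd(23,12) = 1+1+1 = 3.
By Pick's theorem A = I + B/2 − 1, so I = 47/2 − 3/2 + 1 = 23.

23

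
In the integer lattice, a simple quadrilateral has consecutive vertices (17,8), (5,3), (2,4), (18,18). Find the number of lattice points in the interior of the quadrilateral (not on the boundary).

85

By the shoelace formula, twice the signed area is |[17·3 − 5·8] + [5·4 − 2·3] + [2·18 − 18·4] + [18·8 − 17·18]| = 173, so the area is 86.5.
Along each edge there are gcd(|Δx|,|Δy|)+1 lattice points, so counting each shared vertex once the boundary has gcd(12,5) + gcd(3,1) + gcd(16,14) + gcd(1,10) = 1+1+2+1 = 5.
By Pick's theorem A = I + B/2 − 1, so I = 86.5 − 5/2 + 1 = 85.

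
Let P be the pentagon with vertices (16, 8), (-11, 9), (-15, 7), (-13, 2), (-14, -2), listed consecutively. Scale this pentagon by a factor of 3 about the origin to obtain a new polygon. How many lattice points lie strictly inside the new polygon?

The shoelace formula gives twice the area as |(16·9 − (-11)·8) + ((-11)·7 − (-15)·9) + ((-15)·2 − (-13)·7) + ((-13)·(-2) − (-14)·2) + ((-14)·8 − 16·(-2))| = 325, so the area is 325/2.
Summing gcd(|Δx|,|Δy|) over the edges gives the boundary count: gcd(27,1) + gcd(4,2) + gcd(2,5) + gcd(1,4) + gcd(30,10) = 1+2+1+1+10 = 15.
Scaling by 3 multiplies the area by 3² = 9 (so the new area is 1462.5) and multiplies the boundary lattice-point count by 3, giving 45.
By Pick's theorem, the interior count of the dilated polygon is 1462.5 − 45/2 + 1 = 1441.

1441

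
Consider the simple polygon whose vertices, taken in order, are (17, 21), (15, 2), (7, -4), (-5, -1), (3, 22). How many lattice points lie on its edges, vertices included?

8

The number of boundary lattice points is Σ gcd(|Δx|,|Δy|) = gcd(2,19) + gcd(8,6) + gcd(12,3) + gcd(8,23) + gcd(14,1) = 1+2+3+1+1 = 8.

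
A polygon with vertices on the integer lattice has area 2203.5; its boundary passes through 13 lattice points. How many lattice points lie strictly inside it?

2198

From Pick's theorem, I = A − B/2 + 1 = 2203.5 − 13/2 + 1 = 2198.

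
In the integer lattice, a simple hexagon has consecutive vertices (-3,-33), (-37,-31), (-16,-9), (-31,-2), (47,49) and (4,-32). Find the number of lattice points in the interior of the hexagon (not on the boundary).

2442

Using the shoelace formula, 2A = |((-3)·(-31) − (-37)·(-33)) + ((-37)·(-9) − (-16)·(-31)) + ((-16)·(-2) − (-31)·(-9)) + ((-31)·49 − 47·(-2)) + (47·(-32) − 4·49) + (4·(-33) − (-3)·(-32))| = 4891, so the area is 2445.5.
The number of boundary lattice points is Σ gcd(|Δx|,|Δy|) = gcd(34,2) + gcd(21,22) + gcd(15,7) + gcd(78,51) + gcd(43,81) + gcd(7,1) = 2+1+1+3+1+1 = 9.
By Pick's theorem A = I + B/2 − 1, so I = 2445.5 − 9/2 + 1 = 2442.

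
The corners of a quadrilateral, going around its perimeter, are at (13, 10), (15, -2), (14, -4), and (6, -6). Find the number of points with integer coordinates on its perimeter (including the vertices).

6

Summing gcd(|Δx|,|Δy|) over the edges gives the boundary count: gcd(2,12) + gcd(1,2) + gcd(8,2) + gcd(7,16) = 2+1+2+1 = 6.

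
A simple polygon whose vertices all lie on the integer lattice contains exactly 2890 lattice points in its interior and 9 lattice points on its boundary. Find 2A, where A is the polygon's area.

By Pick's theorem, A = I + B/2 − 1 = 2890 + 9/2 − 1 = 5787/2.
Hence 2A = 5787.

5787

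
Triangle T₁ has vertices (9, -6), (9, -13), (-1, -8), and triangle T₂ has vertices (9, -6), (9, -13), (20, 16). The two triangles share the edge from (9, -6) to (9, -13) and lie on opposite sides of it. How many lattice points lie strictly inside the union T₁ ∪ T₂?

The union is the simple quadrilateral with vertices (9, -6), (-1, -8), (9, -13), (20, 16) in order.
The shoelace formula gives twice the area as |[9·(-8) − (-1)·(-6)] + [(-1)·(-13) − 9·(-8)] + [9·16 − 20·(-13)] + [20·(-6) − 9·16]| = 147, so the area is 73.5.
The number of boundary lattice points is Σ gcd(|Δx|,|Δy|) = gcd(10,2) + gcd(10,5) + gcd(11,29) + gcd(11,22) = 2+5+1+11 = 19.
By Pick's theorem I = A − B/2 + 1 = 73.5 − 19/2 + 1 = 65.

65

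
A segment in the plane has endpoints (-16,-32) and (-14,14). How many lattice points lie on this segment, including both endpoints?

The number of lattice points on a segment between lattice points is gcd(|Δx|,|Δy|) + 1 = gcd(2,46) + 1 = 2 + 1 = 3.

3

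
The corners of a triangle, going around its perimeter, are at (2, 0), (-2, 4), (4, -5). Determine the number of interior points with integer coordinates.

3

The shoelace formula gives twice the area as |[2·4 − (-2)·0] + [(-2)·(-5) − 4·4] + [4·0 − 2·(-5)]| = 12, so the area is 6.
Summing gcd(|Δx|,|Δy|) over the edges gives the boundary count: gcd(4,4) + gcd(6,9) + gcd(2,5) = 4+3+1 = 8.
Pick's theorem gives I = A − B/2 + 1 = 6 − 8/2 + 1 = 3.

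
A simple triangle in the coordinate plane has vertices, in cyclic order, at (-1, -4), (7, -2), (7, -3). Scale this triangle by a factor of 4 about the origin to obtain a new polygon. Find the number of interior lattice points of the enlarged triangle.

57

By the shoelace formula, twice the signed area is |[(-1)·(-2) − 7·(-4)] + [7·(-3) − 7·(-2)] + [7·(-4) − (-1)·(-3)]| = 8, so the area is 4.
Summing gcd(|Δx|,|Δy|) over the edges gives the boundary count: gcd(8,2) + gcd(0,1) + gcd(8,1) = 2+1+1 = 4.
Scaling by 4 multiplies the area by 4² = 16 (so the new area is 64) and multiplies the boundary lattice-point count by 4, giving 16.
By Pick's theorem, the interior count of the dilated polygon is 64 − 16/2 + 1 = 57.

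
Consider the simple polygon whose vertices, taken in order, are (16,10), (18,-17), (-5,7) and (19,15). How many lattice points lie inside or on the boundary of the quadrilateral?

Using the shoelace formula, 2A = |[16·(-17) − 18·10] + [18·7 − (-5)·(-17)] + [(-5)·15 − 19·7] + [19·10 − 16·15]| = 669, so the area is 669/2.
The number of boundary lattice points is Σ gcd(|Δx|,|Δy|) = gcd(2,27) + gcd(23,24) + gcd(24,8) + gcd(3,5) = 1+1+8+1 = 11.
Pick's theorem gives I = A − B/2 + 1 = 669/2 − 11/2 + 1 = 330, so the closed region contains I + B = 330 + 11 = 341 lattice points.

341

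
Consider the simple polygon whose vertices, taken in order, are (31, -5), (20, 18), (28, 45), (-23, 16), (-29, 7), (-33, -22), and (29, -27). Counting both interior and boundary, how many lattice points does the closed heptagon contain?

By the shoelace formula, twice the signed area is |(31·18 − 20·(-5)) + (20·45 − 28·18) + (28·16 − (-23)·45) + ((-23)·7 − (-29)·16) + ((-29)·(-22) − (-33)·7) + ((-33)·(-27) − 29·(-22)) + (29·(-5) − 31·(-27))| = 5930, so the area is 2965.
The number of boundary lattice points is Σ gcd(|Δx|,|Δy|) = gcd(11,23) + gcd(8,27) + gcd(51,29) + gcd(6,9) + gcd(4,29) + gcd(62,5) + gcd(2,22) = 1+1+1+3+1+1+2 = 10.
Pick's theorem gives I = A − B/2 + 1 = 2965 − 10/2 + 1 = 2961, so the closed region contains I + B = 2961 + 10 = 2971 lattice points.

2971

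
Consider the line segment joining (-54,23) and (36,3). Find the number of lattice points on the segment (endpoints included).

The number of lattice points on a segment between lattice points is gcd(|Δx|,|Δy|) + 1 = gcd(90,20) + 1 = 10 + 1 = 11.

11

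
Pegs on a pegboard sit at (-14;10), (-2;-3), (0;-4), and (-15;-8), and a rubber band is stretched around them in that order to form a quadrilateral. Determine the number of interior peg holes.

125

The shoelace formula gives twice the area as |[(-14)·(-3) − (-2)·10] + [(-2)·(-4) − 0·(-3)] + [0·(-8) − (-15)·(-4)] + [(-15)·10 − (-14)·(-8)]| = 252, so the area is 126.
Along each edge there are gcd(|Δx|,|Δy|)+1 lattice points, so counting each shared vertex once the boundary has gcd(12,13) + gcd(2,1) + gcd(15,4) + gcd(1,18) = 1+1+1+1 = 4.
Pick's theorem gives I = A − B/2 + 1 = 126 − 4/2 + 1 = 125.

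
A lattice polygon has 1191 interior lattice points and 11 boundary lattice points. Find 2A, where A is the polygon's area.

2391

By Pick's theorem, A = I + B/2 − 1 = 1191 + 11/2 − 1 = 2391/2.
Hence 2A = 2391.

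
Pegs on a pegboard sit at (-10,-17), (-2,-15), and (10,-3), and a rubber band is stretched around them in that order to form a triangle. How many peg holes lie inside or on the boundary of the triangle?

45

Using the shoelace formula, 2A = |[(-10)·(-15) − (-2)·(-17)] + [(-2)·(-3) − 10·(-15)] + [10·(-17) − (-10)·(-3)]| = 72, so the area is 36.
Along each edge there are gcd(|Δx|,|Δy|)+1 lattice points, so counting each shared vertex once the boundary has gcd(8,2) + gcd(12,12) + gcd(20,14) = 2+12+2 = 16.
Pick's theorem gives I = A − B/2 + 1 = 36 − 16/2 + 1 = 29, so the closed region contains I + B = 29 + 16 = 45 lattice points.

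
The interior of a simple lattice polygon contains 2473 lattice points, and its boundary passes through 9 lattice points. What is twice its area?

4953

Pick's theorem states A = I + B/2 − 1, so A = 2473 + 9/2 − 1 = 4953/2.
Hence 2A = 4953.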